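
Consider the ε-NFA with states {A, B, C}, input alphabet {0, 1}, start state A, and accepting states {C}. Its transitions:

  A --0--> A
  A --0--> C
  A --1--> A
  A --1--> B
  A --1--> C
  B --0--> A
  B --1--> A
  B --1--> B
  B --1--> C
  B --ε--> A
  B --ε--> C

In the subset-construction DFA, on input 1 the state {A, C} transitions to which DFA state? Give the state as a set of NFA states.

δ(A,1) = {A, B, C}; δ(C,1) = ∅.
Union: {A, B, C}.

{A, B, C}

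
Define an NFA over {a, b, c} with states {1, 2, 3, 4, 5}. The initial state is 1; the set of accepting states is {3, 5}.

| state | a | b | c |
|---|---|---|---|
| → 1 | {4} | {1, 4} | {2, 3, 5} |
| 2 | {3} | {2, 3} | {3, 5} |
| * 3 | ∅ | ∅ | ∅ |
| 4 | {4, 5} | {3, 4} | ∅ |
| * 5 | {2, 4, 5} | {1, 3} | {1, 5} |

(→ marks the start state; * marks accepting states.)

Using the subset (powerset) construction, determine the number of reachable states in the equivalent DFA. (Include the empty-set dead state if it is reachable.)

Start state of the DFA: {1}.
{1} --a--> {4}  [new]
{1} --b--> {1, 4}  [new]
{1} --c--> {2, 3, 5}  [new]
{4} --a--> {4, 5}  [new]
{4} --b--> {3, 4}  [new]
{4} --c--> ∅  [new]
{1, 4} --a--> {4, 5}  [seen]
{1, 4} --b--> {1, 3, 4}  [new]
{1, 4} --c--> {2, 3, 5}  [seen]
{2, 3, 5} --a--> {2, 3, 4, 5}  [new]
{2, 3, 5} --b--> {1, 2, 3}  [new]
{2, 3, 5} --c--> {1, 3, 5}  [new]
{4, 5} --a--> {2, 4, 5}  [new]
{4, 5} --b--> {1, 3, 4}  [seen]
{4, 5} --c--> {1, 5}  [new]
{3, 4} --a--> {4, 5}  [seen]
{3, 4} --b--> {3, 4}  [seen]
{3, 4} --c--> ∅  [seen]
∅ --a--> ∅  [seen]
∅ --b--> ∅  [seen]
∅ --c--> ∅  [seen]
{1, 3, 4} --a--> {4, 5}  [seen]
{1, 3, 4} --b--> {1, 3, 4}  [seen]
{1, 3, 4} --c--> {2, 3, 5}  [seen]
{2, 3, 4, 5} --a--> {2, 3, 4, 5}  [seen]
{2, 3, 4, 5} --b--> {1, 2, 3, 4}  [new]
{2, 3, 4, 5} --c--> {1, 3, 5}  [seen]
{1, 2, 3} --a--> {3, 4}  [seen]
{1, 2, 3} --b--> {1, 2, 3, 4}  [seen]
{1, 2, 3} --c--> {2, 3, 5}  [seen]
{1, 3, 5} --a--> {2, 4, 5}  [seen]
{1, 3, 5} --b--> {1, 3, 4}  [seen]
{1, 3, 5} --c--> {1, 2, 3, 5}  [new]
{2, 4, 5} --a--> {2, 3, 4, 5}  [seen]
{2, 4, 5} --b--> {1, 2, 3, 4}  [seen]
{2, 4, 5} --c--> {1, 3, 5}  [seen]
{1, 5} --a--> {2, 4, 5}  [seen]
{1, 5} --b--> {1, 3, 4}  [seen]
{1, 5} --c--> {1, 2, 3, 5}  [seen]
{1, 2, 3, 4} --a--> {3, 4, 5}  [new]
{1, 2, 3, 4} --b--> {1, 2, 3, 4}  [seen]
{1, 2, 3, 4} --c--> {2, 3, 5}  [seen]
{1, 2, 3, 5} --a--> {2, 3, 4, 5}  [seen]
{1, 2, 3, 5} --b--> {1, 2, 3, 4}  [seen]
{1, 2, 3, 5} --c--> {1, 2, 3, 5}  [seen]
{3, 4, 5} --a--> {2, 4, 5}  [seen]
{3, 4, 5} --b--> {1, 3, 4}  [seen]
{3, 4, 5} --c--> {1, 5}  [seen]
Reachable DFA states: {1}, {4}, {1, 4}, {2, 3, 5}, {4, 5}, {3, 4}, ∅, {1, 3, 4}, {2, 3, 4, 5}, {1, 2, 3}, {1, 3, 5}, {2, 4, 5}, {1, 5}, {1, 2, 3, 4}, {1, 2, 3, 5}, {3, 4, 5}.

16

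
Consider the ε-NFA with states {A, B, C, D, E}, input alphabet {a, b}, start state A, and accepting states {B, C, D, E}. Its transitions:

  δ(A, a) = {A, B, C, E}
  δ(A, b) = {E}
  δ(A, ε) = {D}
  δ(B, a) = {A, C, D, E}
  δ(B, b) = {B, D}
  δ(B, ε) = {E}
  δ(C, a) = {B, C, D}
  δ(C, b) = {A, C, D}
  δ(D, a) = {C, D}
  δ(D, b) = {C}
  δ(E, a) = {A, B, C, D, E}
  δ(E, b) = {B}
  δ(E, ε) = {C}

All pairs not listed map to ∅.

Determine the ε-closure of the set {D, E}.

Begin with {D, E}.
E →ε {C}; add C.
ε-closure = {C, D, E}.

{C, D, E}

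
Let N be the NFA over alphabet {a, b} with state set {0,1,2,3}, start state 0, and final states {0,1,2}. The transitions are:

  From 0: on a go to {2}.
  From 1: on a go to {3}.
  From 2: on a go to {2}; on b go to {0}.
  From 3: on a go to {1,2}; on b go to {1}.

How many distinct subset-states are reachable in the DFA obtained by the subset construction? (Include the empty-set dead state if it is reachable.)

Start state of the DFA: {0}.
{0} --a--> {2}  [new]
{0} --b--> ∅  [new]
{2} --a--> {2}  [seen]
{2} --b--> {0}  [seen]
∅ --a--> ∅  [seen]
∅ --b--> ∅  [seen]
Reachable DFA states: {0}, {2}, ∅.

3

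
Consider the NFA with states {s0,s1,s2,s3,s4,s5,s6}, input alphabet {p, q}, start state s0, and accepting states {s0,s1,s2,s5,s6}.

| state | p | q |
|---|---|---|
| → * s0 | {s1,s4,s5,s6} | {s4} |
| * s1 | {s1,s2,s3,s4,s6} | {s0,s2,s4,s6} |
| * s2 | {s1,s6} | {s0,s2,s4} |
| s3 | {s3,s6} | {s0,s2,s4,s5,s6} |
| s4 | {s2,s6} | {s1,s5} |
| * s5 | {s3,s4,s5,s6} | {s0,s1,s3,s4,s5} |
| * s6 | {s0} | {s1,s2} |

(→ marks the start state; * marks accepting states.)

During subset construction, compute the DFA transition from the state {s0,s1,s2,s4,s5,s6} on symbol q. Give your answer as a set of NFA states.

{s0,s1,s2,s3,s4,s5,s6}

δ(s0,q) = {s4}; δ(s1,q) = {s0,s2,s4,s6}; δ(s2,q) = {s0,s2,s4}; δ(s4,q) = {s1,s5}; δ(s5,q) = {s0,s1,s3,s4,s5}; δ(s6,q) = {s1,s2}.
Union: {s0,s1,s2,s3,s4,s5,s6}.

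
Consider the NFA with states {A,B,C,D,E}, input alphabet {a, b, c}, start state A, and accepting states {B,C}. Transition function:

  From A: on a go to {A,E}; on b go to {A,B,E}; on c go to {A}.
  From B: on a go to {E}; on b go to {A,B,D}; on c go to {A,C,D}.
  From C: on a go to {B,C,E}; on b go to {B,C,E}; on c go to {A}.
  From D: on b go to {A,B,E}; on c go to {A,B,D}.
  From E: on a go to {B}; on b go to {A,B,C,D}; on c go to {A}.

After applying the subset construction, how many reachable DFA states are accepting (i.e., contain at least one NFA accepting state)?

7

Start state of the DFA: {A}.
{A} --a--> {A,E}  [new]
{A} --b--> {A,B,E}  [new]
{A} --c--> {A}  [seen]
{A,E} --a--> {A,B,E}  [seen]
{A,E} --b--> {A,B,C,D,E}  [new]
{A,E} --c--> {A}  [seen]
{A,B,E} --a--> {A,B,E}  [seen]
{A,B,E} --b--> {A,B,C,D,E}  [seen]
{A,B,E} --c--> {A,C,D}  [new]
{A,B,C,D,E} --a--> {A,B,C,E}  [new]
{A,B,C,D,E} --b--> {A,B,C,D,E}  [seen]
{A,B,C,D,E} --c--> {A,B,C,D}  [new]
{A,C,D} --a--> {A,B,C,E}  [seen]
{A,C,D} --b--> {A,B,C,E}  [seen]
{A,C,D} --c--> {A,B,D}  [new]
{A,B,C,E} --a--> {A,B,C,E}  [seen]
{A,B,C,E} --b--> {A,B,C,D,E}  [seen]
{A,B,C,E} --c--> {A,C,D}  [seen]
{A,B,C,D} --a--> {A,B,C,E}  [seen]
{A,B,C,D} --b--> {A,B,C,D,E}  [seen]
{A,B,C,D} --c--> {A,B,C,D}  [seen]
{A,B,D} --a--> {A,E}  [seen]
{A,B,D} --b--> {A,B,D,E}  [new]
{A,B,D} --c--> {A,B,C,D}  [seen]
{A,B,D,E} --a--> {A,B,E}  [seen]
{A,B,D,E} --b--> {A,B,C,D,E}  [seen]
{A,B,D,E} --c--> {A,B,C,D}  [seen]
Reachable DFA states: {A}, {A,E}, {A,B,E}, {A,B,C,D,E}, {A,C,D}, {A,B,C,E}, {A,B,C,D}, {A,B,D}, {A,B,D,E}.
Accepting DFA states (contain an NFA accepting state): {A,B,E}, {A,B,C,D,E}, {A,C,D}, {A,B,C,E}, {A,B,C,D}, {A,B,D}, {A,B,D,E}.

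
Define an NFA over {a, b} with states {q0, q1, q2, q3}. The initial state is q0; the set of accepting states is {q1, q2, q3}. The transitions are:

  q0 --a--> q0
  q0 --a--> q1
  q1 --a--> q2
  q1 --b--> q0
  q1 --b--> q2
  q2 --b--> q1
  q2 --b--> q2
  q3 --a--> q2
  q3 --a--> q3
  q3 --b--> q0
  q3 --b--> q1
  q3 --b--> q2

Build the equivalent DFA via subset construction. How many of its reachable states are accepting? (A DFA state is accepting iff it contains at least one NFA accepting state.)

Start state of the DFA: {q0}.
{q0} --a--> {q0, q1}  [new]
{q0} --b--> ∅  [new]
{q0, q1} --a--> {q0, q1, q2}  [new]
{q0, q1} --b--> {q0, q2}  [new]
∅ --a--> ∅  [seen]
∅ --b--> ∅  [seen]
{q0, q1, q2} --a--> {q0, q1, q2}  [seen]
{q0, q1, q2} --b--> {q0, q1, q2}  [seen]
{q0, q2} --a--> {q0, q1}  [seen]
{q0, q2} --b--> {q1, q2}  [new]
{q1, q2} --a--> {q2}  [new]
{q1, q2} --b--> {q0, q1, q2}  [seen]
{q2} --a--> ∅  [seen]
{q2} --b--> {q1, q2}  [seen]
Reachable DFA states: {q0}, {q0, q1}, ∅, {q0, q1, q2}, {q0, q2}, {q1, q2}, {q2}.
Accepting DFA states (contain an NFA accepting state): {q0, q1}, {q0, q1, q2}, {q0, q2}, {q1, q2}, {q2}.

5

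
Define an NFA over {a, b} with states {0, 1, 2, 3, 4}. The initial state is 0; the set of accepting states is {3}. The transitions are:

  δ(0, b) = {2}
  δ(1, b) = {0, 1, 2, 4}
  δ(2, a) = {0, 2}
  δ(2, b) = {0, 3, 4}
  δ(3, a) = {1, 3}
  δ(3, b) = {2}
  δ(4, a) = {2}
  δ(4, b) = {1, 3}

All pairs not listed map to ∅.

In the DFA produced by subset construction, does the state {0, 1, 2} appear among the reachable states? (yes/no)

Start state of the DFA: {0}.
{0} --a--> ∅  [new]
{0} --b--> {2}  [new]
∅ --a--> ∅  [seen]
∅ --b--> ∅  [seen]
{2} --a--> {0, 2}  [new]
{2} --b--> {0, 3, 4}  [new]
{0, 2} --a--> {0, 2}  [seen]
{0, 2} --b--> {0, 2, 3, 4}  [new]
{0, 3, 4} --a--> {1, 2, 3}  [new]
{0, 3, 4} --b--> {1, 2, 3}  [seen]
{0, 2, 3, 4} --a--> {0, 1, 2, 3}  [new]
{0, 2, 3, 4} --b--> {0, 1, 2, 3, 4}  [new]
{1, 2, 3} --a--> {0, 1, 2, 3}  [seen]
{1, 2, 3} --b--> {0, 1, 2, 3, 4}  [seen]
{0, 1, 2, 3} --a--> {0, 1, 2, 3}  [seen]
{0, 1, 2, 3} --b--> {0, 1, 2, 3, 4}  [seen]
{0, 1, 2, 3, 4} --a--> {0, 1, 2, 3}  [seen]
{0, 1, 2, 3, 4} --b--> {0, 1, 2, 3, 4}  [seen]
Reachable DFA states: {0}, ∅, {2}, {0, 2}, {0, 3, 4}, {0, 2, 3, 4}, {1, 2, 3}, {0, 1, 2, 3}, {0, 1, 2, 3, 4}.
{0, 1, 2} is not among them.

no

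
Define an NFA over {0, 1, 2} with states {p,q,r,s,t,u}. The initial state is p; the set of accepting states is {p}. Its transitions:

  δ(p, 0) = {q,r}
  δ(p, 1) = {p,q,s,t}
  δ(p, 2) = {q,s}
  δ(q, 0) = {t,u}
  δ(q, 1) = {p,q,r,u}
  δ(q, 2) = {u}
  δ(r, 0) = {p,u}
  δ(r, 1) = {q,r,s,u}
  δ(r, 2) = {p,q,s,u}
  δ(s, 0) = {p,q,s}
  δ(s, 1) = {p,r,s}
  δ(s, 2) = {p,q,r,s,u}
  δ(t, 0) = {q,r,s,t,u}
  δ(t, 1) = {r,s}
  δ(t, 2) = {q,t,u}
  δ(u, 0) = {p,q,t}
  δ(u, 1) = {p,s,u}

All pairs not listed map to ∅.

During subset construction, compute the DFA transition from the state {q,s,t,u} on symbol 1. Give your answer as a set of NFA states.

{p,q,r,s,u}

δ(q,1) = {p,q,r,u}; δ(s,1) = {p,r,s}; δ(t,1) = {r,s}; δ(u,1) = {p,s,u}.
Union: {p,q,r,s,u}.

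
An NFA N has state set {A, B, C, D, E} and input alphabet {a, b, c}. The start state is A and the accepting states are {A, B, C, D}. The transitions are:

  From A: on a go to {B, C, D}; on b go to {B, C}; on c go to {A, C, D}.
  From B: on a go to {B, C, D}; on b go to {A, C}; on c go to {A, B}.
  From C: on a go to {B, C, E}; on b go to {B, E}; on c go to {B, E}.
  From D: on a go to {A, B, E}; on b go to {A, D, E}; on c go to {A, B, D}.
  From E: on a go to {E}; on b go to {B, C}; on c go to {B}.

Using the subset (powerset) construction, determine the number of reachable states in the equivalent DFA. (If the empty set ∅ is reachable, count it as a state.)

Start state of the DFA: {A}.
{A} --a--> {B, C, D}  [new]
{A} --b--> {B, C}  [new]
{A} --c--> {A, C, D}  [new]
{B, C, D} --a--> {A, B, C, D, E}  [new]
{B, C, D} --b--> {A, B, C, D, E}  [seen]
{B, C, D} --c--> {A, B, D, E}  [new]
{B, C} --a--> {B, C, D, E}  [new]
{B, C} --b--> {A, B, C, E}  [new]
{B, C} --c--> {A, B, E}  [new]
{A, C, D} --a--> {A, B, C, D, E}  [seen]
{A, C, D} --b--> {A, B, C, D, E}  [seen]
{A, C, D} --c--> {A, B, C, D, E}  [seen]
{A, B, C, D, E} --a--> {A, B, C, D, E}  [seen]
{A, B, C, D, E} --b--> {A, B, C, D, E}  [seen]
{A, B, C, D, E} --c--> {A, B, C, D, E}  [seen]
{A, B, D, E} --a--> {A, B, C, D, E}  [seen]
{A, B, D, E} --b--> {A, B, C, D, E}  [seen]
{A, B, D, E} --c--> {A, B, C, D}  [new]
{B, C, D, E} --a--> {A, B, C, D, E}  [seen]
{B, C, D, E} --b--> {A, B, C, D, E}  [seen]
{B, C, D, E} --c--> {A, B, D, E}  [seen]
{A, B, C, E} --a--> {B, C, D, E}  [seen]
{A, B, C, E} --b--> {A, B, C, E}  [seen]
{A, B, C, E} --c--> {A, B, C, D, E}  [seen]
{A, B, E} --a--> {B, C, D, E}  [seen]
{A, B, E} --b--> {A, B, C}  [new]
{A, B, E} --c--> {A, B, C, D}  [seen]
{A, B, C, D} --a--> {A, B, C, D, E}  [seen]
{A, B, C, D} --b--> {A, B, C, D, E}  [seen]
{A, B, C, D} --c--> {A, B, C, D, E}  [seen]
{A, B, C} --a--> {B, C, D, E}  [seen]
{A, B, C} --b--> {A, B, C, E}  [seen]
{A, B, C} --c--> {A, B, C, D, E}  [seen]
Reachable DFA states: {A}, {B, C, D}, {B, C}, {A, C, D}, {A, B, C, D, E}, {A, B, D, E}, {B, C, D, E}, {A, B, C, E}, {A, B, E}, {A, B, C, D}, {A, B, C}.

11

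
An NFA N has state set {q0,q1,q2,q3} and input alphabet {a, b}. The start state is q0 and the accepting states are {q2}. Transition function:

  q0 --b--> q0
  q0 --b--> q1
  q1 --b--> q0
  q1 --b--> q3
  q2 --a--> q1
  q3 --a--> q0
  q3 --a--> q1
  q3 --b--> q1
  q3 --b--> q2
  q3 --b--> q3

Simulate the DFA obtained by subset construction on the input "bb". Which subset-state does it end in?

Start: {q0}.
δ(q0,b) = {q0,q1}.
Union: {q0,q1}.
After b: {q0,q1}.
δ(q0,b) = {q0,q1}; δ(q1,b) = {q0,q3}.
Union: {q0,q1,q3}.
After b: {q0,q1,q3}.

{q0,q1,q3}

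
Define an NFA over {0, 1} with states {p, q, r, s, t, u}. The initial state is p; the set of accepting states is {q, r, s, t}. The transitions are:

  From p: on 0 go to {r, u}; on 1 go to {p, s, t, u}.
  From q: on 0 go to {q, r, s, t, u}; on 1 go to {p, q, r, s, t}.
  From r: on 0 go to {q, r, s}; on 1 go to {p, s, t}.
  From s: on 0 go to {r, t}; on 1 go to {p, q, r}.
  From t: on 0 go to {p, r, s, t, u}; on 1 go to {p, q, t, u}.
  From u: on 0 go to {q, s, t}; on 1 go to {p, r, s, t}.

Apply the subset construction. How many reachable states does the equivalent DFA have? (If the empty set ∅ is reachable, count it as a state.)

Start state of the DFA: {p}.
{p} --0--> {r, u}  [new]
{p} --1--> {p, s, t, u}  [new]
{r, u} --0--> {q, r, s, t}  [new]
{r, u} --1--> {p, r, s, t}  [new]
{p, s, t, u} --0--> {p, q, r, s, t, u}  [new]
{p, s, t, u} --1--> {p, q, r, s, t, u}  [seen]
{q, r, s, t} --0--> {p, q, r, s, t, u}  [seen]
{q, r, s, t} --1--> {p, q, r, s, t, u}  [seen]
{p, r, s, t} --0--> {p, q, r, s, t, u}  [seen]
{p, r, s, t} --1--> {p, q, r, s, t, u}  [seen]
{p, q, r, s, t, u} --0--> {p, q, r, s, t, u}  [seen]
{p, q, r, s, t, u} --1--> {p, q, r, s, t, u}  [seen]
Reachable DFA states: {p}, {r, u}, {p, s, t, u}, {q, r, s, t}, {p, r, s, t}, {p, q, r, s, t, u}.

6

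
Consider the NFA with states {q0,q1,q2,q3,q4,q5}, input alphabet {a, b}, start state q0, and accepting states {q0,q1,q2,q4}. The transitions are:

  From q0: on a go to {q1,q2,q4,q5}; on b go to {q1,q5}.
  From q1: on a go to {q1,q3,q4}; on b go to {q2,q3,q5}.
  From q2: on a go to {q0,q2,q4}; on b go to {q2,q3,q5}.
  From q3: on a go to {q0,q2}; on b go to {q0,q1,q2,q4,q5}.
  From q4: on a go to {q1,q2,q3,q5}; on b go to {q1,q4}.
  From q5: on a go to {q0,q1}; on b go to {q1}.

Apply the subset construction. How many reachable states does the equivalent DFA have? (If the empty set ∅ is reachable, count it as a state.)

8

Start state of the DFA: {q0}.
{q0} --a--> {q1,q2,q4,q5}  [new]
{q0} --b--> {q1,q5}  [new]
{q1,q2,q4,q5} --a--> {q0,q1,q2,q3,q4,q5}  [new]
{q1,q2,q4,q5} --b--> {q1,q2,q3,q4,q5}  [new]
{q1,q5} --a--> {q0,q1,q3,q4}  [new]
{q1,q5} --b--> {q1,q2,q3,q5}  [new]
{q0,q1,q2,q3,q4,q5} --a--> {q0,q1,q2,q3,q4,q5}  [seen]
{q0,q1,q2,q3,q4,q5} --b--> {q0,q1,q2,q3,q4,q5}  [seen]
{q1,q2,q3,q4,q5} --a--> {q0,q1,q2,q3,q4,q5}  [seen]
{q1,q2,q3,q4,q5} --b--> {q0,q1,q2,q3,q4,q5}  [seen]
{q0,q1,q3,q4} --a--> {q0,q1,q2,q3,q4,q5}  [seen]
{q0,q1,q3,q4} --b--> {q0,q1,q2,q3,q4,q5}  [seen]
{q1,q2,q3,q5} --a--> {q0,q1,q2,q3,q4}  [new]
{q1,q2,q3,q5} --b--> {q0,q1,q2,q3,q4,q5}  [seen]
{q0,q1,q2,q3,q4} --a--> {q0,q1,q2,q3,q4,q5}  [seen]
{q0,q1,q2,q3,q4} --b--> {q0,q1,q2,q3,q4,q5}  [seen]
Reachable DFA states: {q0}, {q1,q2,q4,q5}, {q1,q5}, {q0,q1,q2,q3,q4,q5}, {q1,q2,q3,q4,q5}, {q0,q1,q3,q4}, {q1,q2,q3,q5}, {q0,q1,q2,q3,q4}.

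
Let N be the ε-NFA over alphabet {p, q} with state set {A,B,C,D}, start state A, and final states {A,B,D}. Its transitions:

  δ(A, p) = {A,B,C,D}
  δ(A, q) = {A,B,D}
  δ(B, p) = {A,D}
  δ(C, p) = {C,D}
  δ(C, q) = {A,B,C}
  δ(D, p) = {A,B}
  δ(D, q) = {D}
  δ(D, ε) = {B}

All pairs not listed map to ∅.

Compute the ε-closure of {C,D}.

Begin with {C,D}.
D →ε {B}; add B.
ε-closure = {B,C,D}.

{B,C,D}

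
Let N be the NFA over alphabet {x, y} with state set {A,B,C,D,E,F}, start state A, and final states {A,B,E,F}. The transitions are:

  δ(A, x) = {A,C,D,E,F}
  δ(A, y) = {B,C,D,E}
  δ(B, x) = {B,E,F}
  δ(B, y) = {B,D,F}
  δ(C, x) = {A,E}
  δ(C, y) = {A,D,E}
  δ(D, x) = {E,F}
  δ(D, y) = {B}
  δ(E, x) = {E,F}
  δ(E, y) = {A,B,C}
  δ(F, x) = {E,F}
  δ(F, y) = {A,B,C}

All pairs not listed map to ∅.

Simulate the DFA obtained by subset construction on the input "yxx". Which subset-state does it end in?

Start: {A}.
δ(A,y) = {B,C,D,E}.
Union: {B,C,D,E}.
After y: {B,C,D,E}.
δ(B,x) = {B,E,F}; δ(C,x) = {A,E}; δ(D,x) = {E,F}; δ(E,x) = {E,F}.
Union: {A,B,E,F}.
After x: {A,B,E,F}.
δ(A,x) = {A,C,D,E,F}; δ(B,x) = {B,E,F}; δ(E,x) = {E,F}; δ(F,x) = {E,F}.
Union: {A,B,C,D,E,F}.
After x: {A,B,C,D,E,F}.

{A,B,C,D,E,F}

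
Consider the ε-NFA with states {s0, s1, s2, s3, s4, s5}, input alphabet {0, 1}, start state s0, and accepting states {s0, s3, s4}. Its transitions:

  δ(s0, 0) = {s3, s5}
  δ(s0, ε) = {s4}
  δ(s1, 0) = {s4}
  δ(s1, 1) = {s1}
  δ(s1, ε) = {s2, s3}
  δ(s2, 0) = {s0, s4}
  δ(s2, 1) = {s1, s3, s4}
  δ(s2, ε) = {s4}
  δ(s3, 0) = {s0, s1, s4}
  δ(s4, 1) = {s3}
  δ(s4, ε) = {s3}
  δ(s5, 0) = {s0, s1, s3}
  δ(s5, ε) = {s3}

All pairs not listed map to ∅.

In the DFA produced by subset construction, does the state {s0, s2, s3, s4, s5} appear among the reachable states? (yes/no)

no

Start state of the DFA: {s0, s3, s4} (ε-closure of the NFA start).
{s0, s3, s4} --0--> {s0, s1, s2, s3, s4, s5}  [new]
{s0, s3, s4} --1--> {s3}  [new]
{s0, s1, s2, s3, s4, s5} --0--> {s0, s1, s2, s3, s4, s5}  [seen]
{s0, s1, s2, s3, s4, s5} --1--> {s1, s2, s3, s4}  [new]
{s3} --0--> {s0, s1, s2, s3, s4}  [new]
{s3} --1--> ∅  [new]
{s1, s2, s3, s4} --0--> {s0, s1, s2, s3, s4}  [seen]
{s1, s2, s3, s4} --1--> {s1, s2, s3, s4}  [seen]
{s0, s1, s2, s3, s4} --0--> {s0, s1, s2, s3, s4, s5}  [seen]
{s0, s1, s2, s3, s4} --1--> {s1, s2, s3, s4}  [seen]
∅ --0--> ∅  [seen]
∅ --1--> ∅  [seen]
Reachable DFA states: {s0, s3, s4}, {s0, s1, s2, s3, s4, s5}, {s3}, {s1, s2, s3, s4}, {s0, s1, s2, s3, s4}, ∅.
{s0, s2, s3, s4, s5} is not among them.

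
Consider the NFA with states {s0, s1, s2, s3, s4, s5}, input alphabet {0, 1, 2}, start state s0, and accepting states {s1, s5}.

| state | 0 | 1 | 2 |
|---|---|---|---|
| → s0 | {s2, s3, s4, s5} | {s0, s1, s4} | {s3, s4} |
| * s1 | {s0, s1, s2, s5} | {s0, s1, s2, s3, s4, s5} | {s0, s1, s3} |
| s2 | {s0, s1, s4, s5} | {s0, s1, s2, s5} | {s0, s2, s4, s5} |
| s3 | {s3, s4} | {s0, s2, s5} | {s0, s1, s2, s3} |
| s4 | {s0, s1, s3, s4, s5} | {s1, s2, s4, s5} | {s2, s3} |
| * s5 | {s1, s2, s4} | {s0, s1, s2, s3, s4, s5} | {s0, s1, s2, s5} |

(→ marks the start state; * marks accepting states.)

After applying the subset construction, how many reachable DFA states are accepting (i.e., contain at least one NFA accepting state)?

Start state of the DFA: {s0}.
{s0} --0--> {s2, s3, s4, s5}  [new]
{s0} --1--> {s0, s1, s4}  [new]
{s0} --2--> {s3, s4}  [new]
{s2, s3, s4, s5} --0--> {s0, s1, s2, s3, s4, s5}  [new]
{s2, s3, s4, s5} --1--> {s0, s1, s2, s3, s4, s5}  [seen]
{s2, s3, s4, s5} --2--> {s0, s1, s2, s3, s4, s5}  [seen]
{s0, s1, s4} --0--> {s0, s1, s2, s3, s4, s5}  [seen]
{s0, s1, s4} --1--> {s0, s1, s2, s3, s4, s5}  [seen]
{s0, s1, s4} --2--> {s0, s1, s2, s3, s4}  [new]
{s3, s4} --0--> {s0, s1, s3, s4, s5}  [new]
{s3, s4} --1--> {s0, s1, s2, s4, s5}  [new]
{s3, s4} --2--> {s0, s1, s2, s3}  [new]
{s0, s1, s2, s3, s4, s5} --0--> {s0, s1, s2, s3, s4, s5}  [seen]
{s0, s1, s2, s3, s4, s5} --1--> {s0, s1, s2, s3, s4, s5}  [seen]
{s0, s1, s2, s3, s4, s5} --2--> {s0, s1, s2, s3, s4, s5}  [seen]
{s0, s1, s2, s3, s4} --0--> {s0, s1, s2, s3, s4, s5}  [seen]
{s0, s1, s2, s3, s4} --1--> {s0, s1, s2, s3, s4, s5}  [seen]
{s0, s1, s2, s3, s4} --2--> {s0, s1, s2, s3, s4, s5}  [seen]
{s0, s1, s3, s4, s5} --0--> {s0, s1, s2, s3, s4, s5}  [seen]
{s0, s1, s3, s4, s5} --1--> {s0, s1, s2, s3, s4, s5}  [seen]
{s0, s1, s3, s4, s5} --2--> {s0, s1, s2, s3, s4, s5}  [seen]
{s0, s1, s2, s4, s5} --0--> {s0, s1, s2, s3, s4, s5}  [seen]
{s0, s1, s2, s4, s5} --1--> {s0, s1, s2, s3, s4, s5}  [seen]
{s0, s1, s2, s4, s5} --2--> {s0, s1, s2, s3, s4, s5}  [seen]
{s0, s1, s2, s3} --0--> {s0, s1, s2, s3, s4, s5}  [seen]
{s0, s1, s2, s3} --1--> {s0, s1, s2, s3, s4, s5}  [seen]
{s0, s1, s2, s3} --2--> {s0, s1, s2, s3, s4, s5}  [seen]
Reachable DFA states: {s0}, {s2, s3, s4, s5}, {s0, s1, s4}, {s3, s4}, {s0, s1, s2, s3, s4, s5}, {s0, s1, s2, s3, s4}, {s0, s1, s3, s4, s5}, {s0, s1, s2, s4, s5}, {s0, s1, s2, s3}.
Accepting DFA states (contain an NFA accepting state): {s2, s3, s4, s5}, {s0, s1, s4}, {s0, s1, s2, s3, s4, s5}, {s0, s1, s2, s3, s4}, {s0, s1, s3, s4, s5}, {s0, s1, s2, s4, s5}, {s0, s1, s2, s3}.

7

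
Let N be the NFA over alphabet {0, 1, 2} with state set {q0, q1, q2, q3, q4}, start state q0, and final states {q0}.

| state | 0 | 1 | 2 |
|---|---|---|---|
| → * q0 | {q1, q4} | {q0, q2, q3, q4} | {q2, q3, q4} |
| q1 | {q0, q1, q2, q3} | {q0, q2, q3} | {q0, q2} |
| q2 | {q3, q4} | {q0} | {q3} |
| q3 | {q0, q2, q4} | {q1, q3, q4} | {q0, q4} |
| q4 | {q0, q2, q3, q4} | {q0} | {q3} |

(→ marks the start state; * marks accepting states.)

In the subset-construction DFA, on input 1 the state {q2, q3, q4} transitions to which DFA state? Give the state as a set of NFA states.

δ(q2,1) = {q0}; δ(q3,1) = {q1, q3, q4}; δ(q4,1) = {q0}.
Union: {q0, q1, q3, q4}.

{q0, q1, q3, q4}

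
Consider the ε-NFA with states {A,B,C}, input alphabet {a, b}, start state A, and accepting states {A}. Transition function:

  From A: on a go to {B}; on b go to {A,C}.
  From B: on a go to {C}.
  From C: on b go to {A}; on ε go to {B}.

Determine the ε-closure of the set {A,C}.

Begin with {A,C}.
C →ε {B}; add B.
ε-closure = {A,B,C}.

{A,B,C}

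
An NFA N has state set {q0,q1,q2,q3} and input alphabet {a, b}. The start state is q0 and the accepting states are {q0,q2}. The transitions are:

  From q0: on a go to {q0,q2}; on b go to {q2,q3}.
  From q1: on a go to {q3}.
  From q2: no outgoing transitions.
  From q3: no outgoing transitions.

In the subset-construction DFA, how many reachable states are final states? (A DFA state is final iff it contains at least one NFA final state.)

Start state of the DFA: {q0}.
{q0} --a--> {q0,q2}  [new]
{q0} --b--> {q2,q3}  [new]
{q0,q2} --a--> {q0,q2}  [seen]
{q0,q2} --b--> {q2,q3}  [seen]
{q2,q3} --a--> ∅  [new]
{q2,q3} --b--> ∅  [seen]
∅ --a--> ∅  [seen]
∅ --b--> ∅  [seen]
Reachable DFA states: {q0}, {q0,q2}, {q2,q3}, ∅.
Accepting DFA states (contain an NFA accepting state): {q0}, {q0,q2}, {q2,q3}.

3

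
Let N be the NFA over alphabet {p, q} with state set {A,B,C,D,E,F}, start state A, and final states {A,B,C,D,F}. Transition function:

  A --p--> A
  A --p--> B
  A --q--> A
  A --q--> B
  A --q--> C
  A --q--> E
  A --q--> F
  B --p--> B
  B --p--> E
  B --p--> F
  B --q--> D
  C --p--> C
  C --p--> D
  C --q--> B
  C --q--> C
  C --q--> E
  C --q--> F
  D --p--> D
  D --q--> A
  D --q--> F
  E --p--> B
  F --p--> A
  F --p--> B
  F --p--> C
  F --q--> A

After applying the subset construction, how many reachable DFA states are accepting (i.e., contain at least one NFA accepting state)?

5

Start state of the DFA: {A}.
{A} --p--> {A,B}  [new]
{A} --q--> {A,B,C,E,F}  [new]
{A,B} --p--> {A,B,E,F}  [new]
{A,B} --q--> {A,B,C,D,E,F}  [new]
{A,B,C,E,F} --p--> {A,B,C,D,E,F}  [seen]
{A,B,C,E,F} --q--> {A,B,C,D,E,F}  [seen]
{A,B,E,F} --p--> {A,B,C,E,F}  [seen]
{A,B,E,F} --q--> {A,B,C,D,E,F}  [seen]
{A,B,C,D,E,F} --p--> {A,B,C,D,E,F}  [seen]
{A,B,C,D,E,F} --q--> {A,B,C,D,E,F}  [seen]
Reachable DFA states: {A}, {A,B}, {A,B,C,E,F}, {A,B,E,F}, {A,B,C,D,E,F}.
Accepting DFA states (contain an NFA accepting state): {A}, {A,B}, {A,B,C,E,F}, {A,B,E,F}, {A,B,C,D,E,F}.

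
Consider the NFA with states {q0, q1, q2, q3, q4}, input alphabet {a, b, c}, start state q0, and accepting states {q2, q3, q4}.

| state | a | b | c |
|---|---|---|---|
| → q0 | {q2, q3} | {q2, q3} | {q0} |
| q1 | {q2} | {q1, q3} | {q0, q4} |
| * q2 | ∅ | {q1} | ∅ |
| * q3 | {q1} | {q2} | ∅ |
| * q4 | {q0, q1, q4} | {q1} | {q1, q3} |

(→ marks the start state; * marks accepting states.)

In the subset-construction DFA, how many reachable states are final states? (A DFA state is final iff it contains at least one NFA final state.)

Start state of the DFA: {q0}.
{q0} --a--> {q2, q3}  [new]
{q0} --b--> {q2, q3}  [seen]
{q0} --c--> {q0}  [seen]
{q2, q3} --a--> {q1}  [new]
{q2, q3} --b--> {q1, q2}  [new]
{q2, q3} --c--> ∅  [new]
{q1} --a--> {q2}  [new]
{q1} --b--> {q1, q3}  [new]
{q1} --c--> {q0, q4}  [new]
{q1, q2} --a--> {q2}  [seen]
{q1, q2} --b--> {q1, q3}  [seen]
{q1, q2} --c--> {q0, q4}  [seen]
∅ --a--> ∅  [seen]
∅ --b--> ∅  [seen]
∅ --c--> ∅  [seen]
{q2} --a--> ∅  [seen]
{q2} --b--> {q1}  [seen]
{q2} --c--> ∅  [seen]
{q1, q3} --a--> {q1, q2}  [seen]
{q1, q3} --b--> {q1, q2, q3}  [new]
{q1, q3} --c--> {q0, q4}  [seen]
{q0, q4} --a--> {q0, q1, q2, q3, q4}  [new]
{q0, q4} --b--> {q1, q2, q3}  [seen]
{q0, q4} --c--> {q0, q1, q3}  [new]
{q1, q2, q3} --a--> {q1, q2}  [seen]
{q1, q2, q3} --b--> {q1, q2, q3}  [seen]
{q1, q2, q3} --c--> {q0, q4}  [seen]
{q0, q1, q2, q3, q4} --a--> {q0, q1, q2, q3, q4}  [seen]
{q0, q1, q2, q3, q4} --b--> {q1, q2, q3}  [seen]
{q0, q1, q2, q3, q4} --c--> {q0, q1, q3, q4}  [new]
{q0, q1, q3} --a--> {q1, q2, q3}  [seen]
{q0, q1, q3} --b--> {q1, q2, q3}  [seen]
{q0, q1, q3} --c--> {q0, q4}  [seen]
{q0, q1, q3, q4} --a--> {q0, q1, q2, q3, q4}  [seen]
{q0, q1, q3, q4} --b--> {q1, q2, q3}  [seen]
{q0, q1, q3, q4} --c--> {q0, q1, q3, q4}  [seen]
Reachable DFA states: {q0}, {q2, q3}, {q1}, {q1, q2}, ∅, {q2}, {q1, q3}, {q0, q4}, {q1, q2, q3}, {q0, q1, q2, q3, q4}, {q0, q1, q3}, {q0, q1, q3, q4}.
Accepting DFA states (contain an NFA accepting state): {q2, q3}, {q1, q2}, {q2}, {q1, q3}, {q0, q4}, {q1, q2, q3}, {q0, q1, q2, q3, q4}, {q0, q1, q3}, {q0, q1, q3, q4}.

9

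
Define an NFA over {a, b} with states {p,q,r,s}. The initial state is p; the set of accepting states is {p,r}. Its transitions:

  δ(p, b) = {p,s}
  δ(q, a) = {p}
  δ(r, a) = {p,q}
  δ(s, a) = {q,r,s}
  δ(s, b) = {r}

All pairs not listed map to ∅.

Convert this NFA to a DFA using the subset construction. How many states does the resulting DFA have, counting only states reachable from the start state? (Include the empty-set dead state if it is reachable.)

8

Start state of the DFA: {p}.
{p} --a--> ∅  [new]
{p} --b--> {p,s}  [new]
∅ --a--> ∅  [seen]
∅ --b--> ∅  [seen]
{p,s} --a--> {q,r,s}  [new]
{p,s} --b--> {p,r,s}  [new]
{q,r,s} --a--> {p,q,r,s}  [new]
{q,r,s} --b--> {r}  [new]
{p,r,s} --a--> {p,q,r,s}  [seen]
{p,r,s} --b--> {p,r,s}  [seen]
{p,q,r,s} --a--> {p,q,r,s}  [seen]
{p,q,r,s} --b--> {p,r,s}  [seen]
{r} --a--> {p,q}  [new]
{r} --b--> ∅  [seen]
{p,q} --a--> {p}  [seen]
{p,q} --b--> {p,s}  [seen]
Reachable DFA states: {p}, ∅, {p,s}, {q,r,s}, {p,r,s}, {p,q,r,s}, {r}, {p,q}.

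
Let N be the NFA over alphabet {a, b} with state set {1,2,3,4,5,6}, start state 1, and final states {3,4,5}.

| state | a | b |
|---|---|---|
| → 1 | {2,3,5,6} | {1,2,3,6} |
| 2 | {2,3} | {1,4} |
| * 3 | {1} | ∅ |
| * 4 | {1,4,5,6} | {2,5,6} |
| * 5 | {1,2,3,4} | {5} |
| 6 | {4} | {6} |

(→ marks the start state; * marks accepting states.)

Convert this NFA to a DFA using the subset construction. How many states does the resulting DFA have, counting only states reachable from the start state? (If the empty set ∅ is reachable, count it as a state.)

Start state of the DFA: {1}.
{1} --a--> {2,3,5,6}  [new]
{1} --b--> {1,2,3,6}  [new]
{2,3,5,6} --a--> {1,2,3,4}  [new]
{2,3,5,6} --b--> {1,4,5,6}  [new]
{1,2,3,6} --a--> {1,2,3,4,5,6}  [new]
{1,2,3,6} --b--> {1,2,3,4,6}  [new]
{1,2,3,4} --a--> {1,2,3,4,5,6}  [seen]
{1,2,3,4} --b--> {1,2,3,4,5,6}  [seen]
{1,4,5,6} --a--> {1,2,3,4,5,6}  [seen]
{1,4,5,6} --b--> {1,2,3,5,6}  [new]
{1,2,3,4,5,6} --a--> {1,2,3,4,5,6}  [seen]
{1,2,3,4,5,6} --b--> {1,2,3,4,5,6}  [seen]
{1,2,3,4,6} --a--> {1,2,3,4,5,6}  [seen]
{1,2,3,4,6} --b--> {1,2,3,4,5,6}  [seen]
{1,2,3,5,6} --a--> {1,2,3,4,5,6}  [seen]
{1,2,3,5,6} --b--> {1,2,3,4,5,6}  [seen]
Reachable DFA states: {1}, {2,3,5,6}, {1,2,3,6}, {1,2,3,4}, {1,4,5,6}, {1,2,3,4,5,6}, {1,2,3,4,6}, {1,2,3,5,6}.

8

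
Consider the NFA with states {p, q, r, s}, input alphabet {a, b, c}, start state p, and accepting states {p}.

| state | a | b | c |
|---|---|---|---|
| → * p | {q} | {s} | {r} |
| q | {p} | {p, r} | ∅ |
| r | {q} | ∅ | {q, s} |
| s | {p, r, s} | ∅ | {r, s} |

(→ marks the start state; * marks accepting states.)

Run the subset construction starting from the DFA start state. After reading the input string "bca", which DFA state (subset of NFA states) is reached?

Start: {p}.
δ(p,b) = {s}.
Union: {s}.
After b: {s}.
δ(s,c) = {r, s}.
Union: {r, s}.
After c: {r, s}.
δ(r,a) = {q}; δ(s,a) = {p, r, s}.
Union: {p, q, r, s}.
After a: {p, q, r, s}.

{p, q, r, s}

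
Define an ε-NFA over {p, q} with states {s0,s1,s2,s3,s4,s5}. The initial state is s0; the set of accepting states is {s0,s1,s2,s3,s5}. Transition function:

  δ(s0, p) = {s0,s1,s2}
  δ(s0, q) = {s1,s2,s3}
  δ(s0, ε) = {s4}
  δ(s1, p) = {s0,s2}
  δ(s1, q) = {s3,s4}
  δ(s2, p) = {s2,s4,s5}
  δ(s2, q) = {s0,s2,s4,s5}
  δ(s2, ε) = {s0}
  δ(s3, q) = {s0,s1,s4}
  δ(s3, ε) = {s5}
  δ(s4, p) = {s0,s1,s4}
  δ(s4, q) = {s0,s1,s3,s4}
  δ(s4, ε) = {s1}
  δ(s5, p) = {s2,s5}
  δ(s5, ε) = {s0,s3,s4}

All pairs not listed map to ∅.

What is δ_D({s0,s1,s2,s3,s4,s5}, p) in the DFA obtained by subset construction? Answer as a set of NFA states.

δ(s0,p) = {s0,s1,s2}; δ(s1,p) = {s0,s2}; δ(s2,p) = {s2,s4,s5}; δ(s3,p) = ∅; δ(s4,p) = {s0,s1,s4}; δ(s5,p) = {s2,s5}.
Union: {s0,s1,s2,s4,s5}.
ε-closure gives {s0,s1,s2,s3,s4,s5}.

{s0,s1,s2,s3,s4,s5}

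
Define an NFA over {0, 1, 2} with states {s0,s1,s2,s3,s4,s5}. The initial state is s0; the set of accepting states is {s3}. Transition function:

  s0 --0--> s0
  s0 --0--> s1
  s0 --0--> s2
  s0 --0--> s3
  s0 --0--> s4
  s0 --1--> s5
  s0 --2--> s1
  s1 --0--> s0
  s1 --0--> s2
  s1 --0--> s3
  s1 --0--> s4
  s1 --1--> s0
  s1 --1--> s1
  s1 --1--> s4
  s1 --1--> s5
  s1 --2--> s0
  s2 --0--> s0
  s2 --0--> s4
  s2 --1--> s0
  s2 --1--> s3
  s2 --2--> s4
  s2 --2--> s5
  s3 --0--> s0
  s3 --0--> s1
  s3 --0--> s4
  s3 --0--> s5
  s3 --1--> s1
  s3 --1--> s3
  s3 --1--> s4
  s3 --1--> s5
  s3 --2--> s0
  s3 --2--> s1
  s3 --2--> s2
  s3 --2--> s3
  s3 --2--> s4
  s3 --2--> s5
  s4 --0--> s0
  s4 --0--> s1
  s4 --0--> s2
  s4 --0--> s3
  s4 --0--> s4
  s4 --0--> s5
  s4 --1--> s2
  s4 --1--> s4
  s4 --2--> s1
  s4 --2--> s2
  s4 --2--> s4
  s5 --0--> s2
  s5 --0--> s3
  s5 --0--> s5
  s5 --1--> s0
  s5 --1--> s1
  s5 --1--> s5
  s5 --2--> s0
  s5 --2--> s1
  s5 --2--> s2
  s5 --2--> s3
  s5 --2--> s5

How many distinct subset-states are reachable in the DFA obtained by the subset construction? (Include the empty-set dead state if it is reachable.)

Start state of the DFA: {s0}.
{s0} --0--> {s0,s1,s2,s3,s4}  [new]
{s0} --1--> {s5}  [new]
{s0} --2--> {s1}  [new]
{s0,s1,s2,s3,s4} --0--> {s0,s1,s2,s3,s4,s5}  [new]
{s0,s1,s2,s3,s4} --1--> {s0,s1,s2,s3,s4,s5}  [seen]
{s0,s1,s2,s3,s4} --2--> {s0,s1,s2,s3,s4,s5}  [seen]
{s5} --0--> {s2,s3,s5}  [new]
{s5} --1--> {s0,s1,s5}  [new]
{s5} --2--> {s0,s1,s2,s3,s5}  [new]
{s1} --0--> {s0,s2,s3,s4}  [new]
{s1} --1--> {s0,s1,s4,s5}  [new]
{s1} --2--> {s0}  [seen]
{s0,s1,s2,s3,s4,s5} --0--> {s0,s1,s2,s3,s4,s5}  [seen]
{s0,s1,s2,s3,s4,s5} --1--> {s0,s1,s2,s3,s4,s5}  [seen]
{s0,s1,s2,s3,s4,s5} --2--> {s0,s1,s2,s3,s4,s5}  [seen]
{s2,s3,s5} --0--> {s0,s1,s2,s3,s4,s5}  [seen]
{s2,s3,s5} --1--> {s0,s1,s3,s4,s5}  [new]
{s2,s3,s5} --2--> {s0,s1,s2,s3,s4,s5}  [seen]
{s0,s1,s5} --0--> {s0,s1,s2,s3,s4,s5}  [seen]
{s0,s1,s5} --1--> {s0,s1,s4,s5}  [seen]
{s0,s1,s5} --2--> {s0,s1,s2,s3,s5}  [seen]
{s0,s1,s2,s3,s5} --0--> {s0,s1,s2,s3,s4,s5}  [seen]
{s0,s1,s2,s3,s5} --1--> {s0,s1,s3,s4,s5}  [seen]
{s0,s1,s2,s3,s5} --2--> {s0,s1,s2,s3,s4,s5}  [seen]
{s0,s2,s3,s4} --0--> {s0,s1,s2,s3,s4,s5}  [seen]
{s0,s2,s3,s4} --1--> {s0,s1,s2,s3,s4,s5}  [seen]
{s0,s2,s3,s4} --2--> {s0,s1,s2,s3,s4,s5}  [seen]
{s0,s1,s4,s5} --0--> {s0,s1,s2,s3,s4,s5}  [seen]
{s0,s1,s4,s5} --1--> {s0,s1,s2,s4,s5}  [new]
{s0,s1,s4,s5} --2--> {s0,s1,s2,s3,s4,s5}  [seen]
{s0,s1,s3,s4,s5} --0--> {s0,s1,s2,s3,s4,s5}  [seen]
{s0,s1,s3,s4,s5} --1--> {s0,s1,s2,s3,s4,s5}  [seen]
{s0,s1,s3,s4,s5} --2--> {s0,s1,s2,s3,s4,s5}  [seen]
{s0,s1,s2,s4,s5} --0--> {s0,s1,s2,s3,s4,s5}  [seen]
{s0,s1,s2,s4,s5} --1--> {s0,s1,s2,s3,s4,s5}  [seen]
{s0,s1,s2,s4,s5} --2--> {s0,s1,s2,s3,s4,s5}  [seen]
Reachable DFA states: {s0}, {s0,s1,s2,s3,s4}, {s5}, {s1}, {s0,s1,s2,s3,s4,s5}, {s2,s3,s5}, {s0,s1,s5}, {s0,s1,s2,s3,s5}, {s0,s2,s3,s4}, {s0,s1,s4,s5}, {s0,s1,s3,s4,s5}, {s0,s1,s2,s4,s5}.

12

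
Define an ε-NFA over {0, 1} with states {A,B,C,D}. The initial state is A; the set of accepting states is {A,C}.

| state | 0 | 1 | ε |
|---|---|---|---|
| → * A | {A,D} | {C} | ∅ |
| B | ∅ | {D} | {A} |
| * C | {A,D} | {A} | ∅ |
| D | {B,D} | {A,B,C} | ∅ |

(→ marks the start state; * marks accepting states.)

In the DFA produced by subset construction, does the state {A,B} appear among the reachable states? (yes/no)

no

Start state of the DFA: {A} (ε-closure of the NFA start).
{A} --0--> {A,D}  [new]
{A} --1--> {C}  [new]
{A,D} --0--> {A,B,D}  [new]
{A,D} --1--> {A,B,C}  [new]
{C} --0--> {A,D}  [seen]
{C} --1--> {A}  [seen]
{A,B,D} --0--> {A,B,D}  [seen]
{A,B,D} --1--> {A,B,C,D}  [new]
{A,B,C} --0--> {A,D}  [seen]
{A,B,C} --1--> {A,C,D}  [new]
{A,B,C,D} --0--> {A,B,D}  [seen]
{A,B,C,D} --1--> {A,B,C,D}  [seen]
{A,C,D} --0--> {A,B,D}  [seen]
{A,C,D} --1--> {A,B,C}  [seen]
Reachable DFA states: {A}, {A,D}, {C}, {A,B,D}, {A,B,C}, {A,B,C,D}, {A,C,D}.
{A,B} is not among them.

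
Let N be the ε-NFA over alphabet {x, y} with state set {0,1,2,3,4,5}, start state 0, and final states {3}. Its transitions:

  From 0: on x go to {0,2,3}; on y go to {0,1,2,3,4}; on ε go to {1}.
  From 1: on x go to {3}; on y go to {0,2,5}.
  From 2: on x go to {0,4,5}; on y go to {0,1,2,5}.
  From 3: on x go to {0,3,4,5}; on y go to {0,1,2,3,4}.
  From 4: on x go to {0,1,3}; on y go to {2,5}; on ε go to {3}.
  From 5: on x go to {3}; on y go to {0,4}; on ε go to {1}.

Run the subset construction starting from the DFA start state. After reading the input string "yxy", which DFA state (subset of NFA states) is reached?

Start: {0,1}.
δ(0,y) = {0,1,2,3,4}; δ(1,y) = {0,2,5}.
Union: {0,1,2,3,4,5}.
After y: {0,1,2,3,4,5}.
δ(0,x) = {0,2,3}; δ(1,x) = {3}; δ(2,x) = {0,4,5}; δ(3,x) = {0,3,4,5}; δ(4,x) = {0,1,3}; δ(5,x) = {3}.
Union: {0,1,2,3,4,5}.
After x: {0,1,2,3,4,5}.
δ(0,y) = {0,1,2,3,4}; δ(1,y) = {0,2,5}; δ(2,y) = {0,1,2,5}; δ(3,y) = {0,1,2,3,4}; δ(4,y) = {2,5}; δ(5,y) = {0,4}.
Union: {0,1,2,3,4,5}.
After y: {0,1,2,3,4,5}.

{0,1,2,3,4,5}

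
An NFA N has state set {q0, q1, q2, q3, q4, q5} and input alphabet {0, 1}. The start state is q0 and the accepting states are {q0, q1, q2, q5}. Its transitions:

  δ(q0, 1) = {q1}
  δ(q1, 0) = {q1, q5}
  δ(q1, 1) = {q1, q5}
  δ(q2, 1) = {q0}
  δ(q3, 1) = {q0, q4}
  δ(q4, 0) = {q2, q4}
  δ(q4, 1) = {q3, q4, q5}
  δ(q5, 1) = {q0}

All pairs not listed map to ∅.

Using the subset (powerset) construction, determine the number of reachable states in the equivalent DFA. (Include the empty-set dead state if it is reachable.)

Start state of the DFA: {q0}.
{q0} --0--> ∅  [new]
{q0} --1--> {q1}  [new]
∅ --0--> ∅  [seen]
∅ --1--> ∅  [seen]
{q1} --0--> {q1, q5}  [new]
{q1} --1--> {q1, q5}  [seen]
{q1, q5} --0--> {q1, q5}  [seen]
{q1, q5} --1--> {q0, q1, q5}  [new]
{q0, q1, q5} --0--> {q1, q5}  [seen]
{q0, q1, q5} --1--> {q0, q1, q5}  [seen]
Reachable DFA states: {q0}, ∅, {q1}, {q1, q5}, {q0, q1, q5}.

5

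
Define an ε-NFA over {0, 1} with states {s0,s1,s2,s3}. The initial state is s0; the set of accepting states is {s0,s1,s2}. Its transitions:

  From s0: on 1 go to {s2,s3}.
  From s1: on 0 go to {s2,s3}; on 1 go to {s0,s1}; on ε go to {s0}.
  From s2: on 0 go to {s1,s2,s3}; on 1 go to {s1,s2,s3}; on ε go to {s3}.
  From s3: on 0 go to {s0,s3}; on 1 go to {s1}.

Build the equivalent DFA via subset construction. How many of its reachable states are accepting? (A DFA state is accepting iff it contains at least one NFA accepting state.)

3

Start state of the DFA: {s0} (ε-closure of the NFA start).
{s0} --0--> ∅  [new]
{s0} --1--> {s2,s3}  [new]
∅ --0--> ∅  [seen]
∅ --1--> ∅  [seen]
{s2,s3} --0--> {s0,s1,s2,s3}  [new]
{s2,s3} --1--> {s0,s1,s2,s3}  [seen]
{s0,s1,s2,s3} --0--> {s0,s1,s2,s3}  [seen]
{s0,s1,s2,s3} --1--> {s0,s1,s2,s3}  [seen]
Reachable DFA states: {s0}, ∅, {s2,s3}, {s0,s1,s2,s3}.
Accepting DFA states (contain an NFA accepting state): {s0}, {s2,s3}, {s0,s1,s2,s3}.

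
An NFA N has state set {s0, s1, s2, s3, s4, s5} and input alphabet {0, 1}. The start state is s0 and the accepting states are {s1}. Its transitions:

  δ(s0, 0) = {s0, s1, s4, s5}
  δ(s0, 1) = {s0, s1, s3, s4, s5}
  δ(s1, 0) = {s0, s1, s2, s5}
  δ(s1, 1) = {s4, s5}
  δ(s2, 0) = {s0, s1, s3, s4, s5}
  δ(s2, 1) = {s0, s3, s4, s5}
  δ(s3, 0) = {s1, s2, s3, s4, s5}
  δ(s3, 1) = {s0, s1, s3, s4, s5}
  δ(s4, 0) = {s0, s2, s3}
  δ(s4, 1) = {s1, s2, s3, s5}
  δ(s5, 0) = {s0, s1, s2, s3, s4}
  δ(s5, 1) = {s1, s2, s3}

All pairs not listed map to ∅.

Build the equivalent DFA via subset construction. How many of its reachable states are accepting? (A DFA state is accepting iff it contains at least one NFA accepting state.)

3

Start state of the DFA: {s0}.
{s0} --0--> {s0, s1, s4, s5}  [new]
{s0} --1--> {s0, s1, s3, s4, s5}  [new]
{s0, s1, s4, s5} --0--> {s0, s1, s2, s3, s4, s5}  [new]
{s0, s1, s4, s5} --1--> {s0, s1, s2, s3, s4, s5}  [seen]
{s0, s1, s3, s4, s5} --0--> {s0, s1, s2, s3, s4, s5}  [seen]
{s0, s1, s3, s4, s5} --1--> {s0, s1, s2, s3, s4, s5}  [seen]
{s0, s1, s2, s3, s4, s5} --0--> {s0, s1, s2, s3, s4, s5}  [seen]
{s0, s1, s2, s3, s4, s5} --1--> {s0, s1, s2, s3, s4, s5}  [seen]
Reachable DFA states: {s0}, {s0, s1, s4, s5}, {s0, s1, s3, s4, s5}, {s0, s1, s2, s3, s4, s5}.
Accepting DFA states (contain an NFA accepting state): {s0, s1, s4, s5}, {s0, s1, s3, s4, s5}, {s0, s1, s2, s3, s4, s5}.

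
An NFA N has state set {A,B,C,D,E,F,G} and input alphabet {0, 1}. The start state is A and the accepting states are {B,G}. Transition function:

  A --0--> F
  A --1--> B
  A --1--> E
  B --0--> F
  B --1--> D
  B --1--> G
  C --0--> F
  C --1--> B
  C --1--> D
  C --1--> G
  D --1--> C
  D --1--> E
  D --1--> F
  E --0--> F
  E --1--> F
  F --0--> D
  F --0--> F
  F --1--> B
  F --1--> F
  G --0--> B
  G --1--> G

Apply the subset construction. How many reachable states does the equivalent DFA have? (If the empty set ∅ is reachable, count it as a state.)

Start state of the DFA: {A}.
{A} --0--> {F}  [new]
{A} --1--> {B,E}  [new]
{F} --0--> {D,F}  [new]
{F} --1--> {B,F}  [new]
{B,E} --0--> {F}  [seen]
{B,E} --1--> {D,F,G}  [new]
{D,F} --0--> {D,F}  [seen]
{D,F} --1--> {B,C,E,F}  [new]
{B,F} --0--> {D,F}  [seen]
{B,F} --1--> {B,D,F,G}  [new]
{D,F,G} --0--> {B,D,F}  [new]
{D,F,G} --1--> {B,C,E,F,G}  [new]
{B,C,E,F} --0--> {D,F}  [seen]
{B,C,E,F} --1--> {B,D,F,G}  [seen]
{B,D,F,G} --0--> {B,D,F}  [seen]
{B,D,F,G} --1--> {B,C,D,E,F,G}  [new]
{B,D,F} --0--> {D,F}  [seen]
{B,D,F} --1--> {B,C,D,E,F,G}  [seen]
{B,C,E,F,G} --0--> {B,D,F}  [seen]
{B,C,E,F,G} --1--> {B,D,F,G}  [seen]
{B,C,D,E,F,G} --0--> {B,D,F}  [seen]
{B,C,D,E,F,G} --1--> {B,C,D,E,F,G}  [seen]
Reachable DFA states: {A}, {F}, {B,E}, {D,F}, {B,F}, {D,F,G}, {B,C,E,F}, {B,D,F,G}, {B,D,F}, {B,C,E,F,G}, {B,C,D,E,F,G}.

11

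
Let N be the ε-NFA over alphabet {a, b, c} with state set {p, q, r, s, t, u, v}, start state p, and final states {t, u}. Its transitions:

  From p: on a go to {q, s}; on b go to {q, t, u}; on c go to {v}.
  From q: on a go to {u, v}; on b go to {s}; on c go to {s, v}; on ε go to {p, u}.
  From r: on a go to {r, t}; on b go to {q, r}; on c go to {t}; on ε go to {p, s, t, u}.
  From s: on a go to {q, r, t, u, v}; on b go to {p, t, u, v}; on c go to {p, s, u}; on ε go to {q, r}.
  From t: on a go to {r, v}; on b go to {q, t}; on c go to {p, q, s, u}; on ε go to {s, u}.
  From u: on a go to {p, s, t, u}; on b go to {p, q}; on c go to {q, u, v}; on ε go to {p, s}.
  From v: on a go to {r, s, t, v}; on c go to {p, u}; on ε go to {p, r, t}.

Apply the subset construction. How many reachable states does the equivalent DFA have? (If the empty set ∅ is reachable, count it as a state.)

Start state of the DFA: {p} (ε-closure of the NFA start).
{p} --a--> {p, q, r, s, t, u}  [new]
{p} --b--> {p, q, r, s, t, u}  [seen]
{p} --c--> {p, q, r, s, t, u, v}  [new]
{p, q, r, s, t, u} --a--> {p, q, r, s, t, u, v}  [seen]
{p, q, r, s, t, u} --b--> {p, q, r, s, t, u, v}  [seen]
{p, q, r, s, t, u} --c--> {p, q, r, s, t, u, v}  [seen]
{p, q, r, s, t, u, v} --a--> {p, q, r, s, t, u, v}  [seen]
{p, q, r, s, t, u, v} --b--> {p, q, r, s, t, u, v}  [seen]
{p, q, r, s, t, u, v} --c--> {p, q, r, s, t, u, v}  [seen]
Reachable DFA states: {p}, {p, q, r, s, t, u}, {p, q, r, s, t, u, v}.

3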